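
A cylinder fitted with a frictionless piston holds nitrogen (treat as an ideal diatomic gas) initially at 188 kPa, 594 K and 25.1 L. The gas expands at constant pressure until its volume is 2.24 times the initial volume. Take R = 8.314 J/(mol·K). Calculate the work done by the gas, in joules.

n = P₁V₁/(RT₁) = 188×25.1/(8.314×594) = 0.956 mol.
Isobaric: P stays 188 kPa; V/T = const ⇒ T₂ = 1330 K, V₂ = 56.2 L.
W = PΔV = 188×(56.2−25.1) kPa·L = 5850 J.

5850 J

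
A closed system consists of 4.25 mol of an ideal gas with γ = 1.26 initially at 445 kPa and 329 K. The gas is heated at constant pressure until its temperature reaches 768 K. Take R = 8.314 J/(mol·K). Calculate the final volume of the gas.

V₁ = nRT₁/P₁ = 4.25×8.314×329/445 = 26.1 L.
Isobaric: P stays 445 kPa; V/T = const ⇒ T₂ = 768 K, V₂ = 61.0 L.

61.0 L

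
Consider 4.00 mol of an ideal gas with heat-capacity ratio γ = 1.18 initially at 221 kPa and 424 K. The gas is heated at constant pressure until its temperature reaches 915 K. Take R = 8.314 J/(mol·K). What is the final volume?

138 L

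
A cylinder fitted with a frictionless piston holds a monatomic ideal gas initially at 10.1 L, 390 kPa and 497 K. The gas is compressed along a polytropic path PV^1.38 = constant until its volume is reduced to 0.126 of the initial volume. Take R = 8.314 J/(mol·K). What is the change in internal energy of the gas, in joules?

7070 J

n = P₁V₁/(RT₁) = 390×10.1/(8.314×497) = 0.953 mol.
Polytropic n=1.38: T₂ = T₁(V₁/V₂)^(n−1) = 497×(7.94)^0.38 = 1090 K; P₂ = P₁(V₁/V₂)^n = 6800 kPa.
For an ideal gas ΔU = nCvΔT with Cv = (3/2)R = 12.5 J/(mol·K).
ΔU = 0.953×12.5×(1090−497) = 7070 J.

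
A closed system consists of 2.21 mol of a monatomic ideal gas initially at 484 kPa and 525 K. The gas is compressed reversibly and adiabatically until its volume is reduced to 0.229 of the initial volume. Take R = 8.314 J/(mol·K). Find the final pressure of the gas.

V₁ = nRT₁/P₁ = 2.21×8.314×525/484 = 19.9 L.
Adiabatic: TV^(γ−1) = const ⇒ T₂ = 525×(4.37)^0.667 = 1400 K; PV^γ = const ⇒ P₂ = 5650 kPa.

5650 kPa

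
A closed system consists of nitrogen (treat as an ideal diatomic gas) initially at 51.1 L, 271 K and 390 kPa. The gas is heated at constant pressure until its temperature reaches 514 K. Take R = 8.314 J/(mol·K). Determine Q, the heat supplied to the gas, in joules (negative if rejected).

n = P₁V₁/(RT₁) = 390×51.1/(8.314×271) = 8.85 mol.
Isobaric: P stays 390 kPa; V/T = const ⇒ T₂ = 514 K, V₂ = 96.9 L.
W = PΔV = 390×(96.9−51.1) kPa·L = 17900 J.
ΔU = nCvΔT = 8.85×20.8×(514−271) = 44700 J.
Q = ΔU + W = nCpΔT = 62500 J.

62500 J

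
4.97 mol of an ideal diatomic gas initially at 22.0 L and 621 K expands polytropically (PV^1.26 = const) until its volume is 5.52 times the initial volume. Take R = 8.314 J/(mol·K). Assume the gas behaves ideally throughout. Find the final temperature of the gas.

P₁ = nRT₁/V₁ = 4.97×8.314×621/22.0 = 1170 kPa.
Polytropic n=1.26: T₂ = T₁(V₁/V₂)^(n−1) = 621×(0.181)^0.26 = 398 K; P₂ = P₁(V₁/V₂)^n = 136 kPa.

398 K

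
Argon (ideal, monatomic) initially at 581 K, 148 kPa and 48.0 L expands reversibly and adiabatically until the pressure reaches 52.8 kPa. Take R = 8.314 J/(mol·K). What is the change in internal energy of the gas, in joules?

-3600 J

n = P₁V₁/(RT₁) = 148×48.0/(8.314×581) = 1.47 mol.
Adiabatic: T₂/T₁ = (P₂/P₁)^((γ−1)/γ) ⇒ T₂ = 581×(0.357)^0.400 = 385 K; V₂ = 89.1 L.
For an ideal gas ΔU = nCvΔT with Cv = (3/2)R = 12.5 J/(mol·K).
ΔU = 1.47×12.5×(385−581) = -3600 J.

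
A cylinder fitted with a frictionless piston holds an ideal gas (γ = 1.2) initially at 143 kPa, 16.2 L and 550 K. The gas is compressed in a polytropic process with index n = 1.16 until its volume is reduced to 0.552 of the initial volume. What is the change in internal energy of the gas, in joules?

1160 J

n = P₁V₁/(RT₁) = 143×16.2/(8.314×550) = 0.507 mol.
Polytropic n=1.16: T₂ = T₁(V₁/V₂)^(n−1) = 550×(1.81)^0.16 = 605 K; P₂ = P₁(V₁/V₂)^n = 285 kPa.
For an ideal gas ΔU = nCvΔT with Cv = R/(γ−1) = 41.6 J/(mol·K).
ΔU = 0.507×41.6×(605−550) = 1160 J.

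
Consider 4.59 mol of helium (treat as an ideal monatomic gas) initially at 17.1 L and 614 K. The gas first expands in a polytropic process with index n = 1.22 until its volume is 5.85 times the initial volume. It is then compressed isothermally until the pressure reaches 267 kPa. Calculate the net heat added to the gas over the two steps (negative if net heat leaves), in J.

14700 J

P₁ = nRT₁/V₁ = 4.59×8.314×614/17.1 = 1370 kPa.
Step 1 — Polytropic n=1.22: T₂ = T₁(V₁/V₂)^(n−1) = 614×(0.171)^0.22 = 416 K; P₂ = P₁(V₁/V₂)^n = 159 kPa.
W = (P₁V₁−P₂V₂)/(n−1) = (1370×17.1−159×100)/0.22 = 34300 J.
ΔU = nCvΔT = 4.59×12.5×(416−614) = -11300 J.
Q = ΔU + W = 23000 J.
State after step 1: P = 159 kPa, V = 100 L, T = 416 K.
Step 2 — Isothermal: T stays 416 K; PV = const ⇒ V₂ = 59.5 L, P₂ = 267 kPa.
ΔU = 0 (ideal gas, T constant).
W = nRT ln(V₂/V₁) = 4.59×8.314×416×ln(0.595) = -8250 J.
Q = ΔU + W = -8250 J.
Net over both steps: W = 26000 J, Q = 14700 J, ΔU = -11300 J.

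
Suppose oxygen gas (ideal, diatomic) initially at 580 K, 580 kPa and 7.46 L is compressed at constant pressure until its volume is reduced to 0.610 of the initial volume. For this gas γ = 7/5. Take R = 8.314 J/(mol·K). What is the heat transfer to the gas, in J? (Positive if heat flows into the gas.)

-5910 J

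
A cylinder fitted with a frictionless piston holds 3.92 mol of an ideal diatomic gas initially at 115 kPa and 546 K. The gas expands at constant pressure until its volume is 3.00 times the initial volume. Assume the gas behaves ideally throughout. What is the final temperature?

1640 K

V₁ = nRT₁/P₁ = 3.92×8.314×546/115 = 155 L.
Isobaric: P stays 115 kPa; V/T = const ⇒ T₂ = 1640 K, V₂ = 464 L.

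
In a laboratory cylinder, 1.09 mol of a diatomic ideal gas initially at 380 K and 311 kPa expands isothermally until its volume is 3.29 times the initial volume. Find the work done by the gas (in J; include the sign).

V₁ = nRT₁/P₁ = 1.09×8.314×380/311 = 11.1 L.
Isothermal: T stays 380 K; PV = const ⇒ V₂ = 36.4 L, P₂ = 94.5 kPa.
W = nRT ln(V₂/V₁) = 1.09×8.314×380×ln(3.29) = 4100 J.

4100 J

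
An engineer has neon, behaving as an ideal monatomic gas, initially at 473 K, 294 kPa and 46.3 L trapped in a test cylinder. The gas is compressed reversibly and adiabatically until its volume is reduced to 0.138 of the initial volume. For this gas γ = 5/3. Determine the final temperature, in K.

Adiabatic: TV^(γ−1) = const ⇒ T₂ = 473×(7.25)^0.667 = 1770 K; PV^γ = const ⇒ P₂ = 7980 kPa.

1770 K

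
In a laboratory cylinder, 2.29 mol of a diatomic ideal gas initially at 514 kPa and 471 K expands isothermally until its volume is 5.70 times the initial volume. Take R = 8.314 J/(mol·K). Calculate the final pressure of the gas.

V₁ = nRT₁/P₁ = 2.29×8.314×471/514 = 17.4 L.
Isothermal: T stays 471 K; PV = const ⇒ V₂ = 99.4 L, P₂ = 90.2 kPa.

90.2 kPa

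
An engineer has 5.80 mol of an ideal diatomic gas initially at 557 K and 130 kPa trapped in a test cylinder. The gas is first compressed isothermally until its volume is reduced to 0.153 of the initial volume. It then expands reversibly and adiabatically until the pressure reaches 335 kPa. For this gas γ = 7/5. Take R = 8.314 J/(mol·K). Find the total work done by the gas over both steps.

V₁ = nRT₁/P₁ = 5.80×8.314×557/130 = 207 L.
Step 1 — Isothermal: T stays 557 K; PV = const ⇒ V₂ = 31.6 L, P₂ = 850 kPa.
ΔU = 0 (ideal gas, T constant).
W = nRT ln(V₂/V₁) = 5.80×8.314×557×ln(0.153) = -50400 J.
Q = ΔU + W = -50400 J.
State after step 1: P = 850 kPa, V = 31.6 L, T = 557 K.
Step 2 — Adiabatic: T₂/T₁ = (P₂/P₁)^((γ−1)/γ) ⇒ T₂ = 557×(0.394)^0.286 = 427 K; V₂ = 61.5 L.
ΔU = nCvΔT = 5.80×20.8×(427−557) = -15700 J.
Q = 0 for an adiabatic process, so W = −ΔU = 15700 J.
Net over both steps: W = -34700 J, Q = -50400 J, ΔU = -15700 J.

-34700 J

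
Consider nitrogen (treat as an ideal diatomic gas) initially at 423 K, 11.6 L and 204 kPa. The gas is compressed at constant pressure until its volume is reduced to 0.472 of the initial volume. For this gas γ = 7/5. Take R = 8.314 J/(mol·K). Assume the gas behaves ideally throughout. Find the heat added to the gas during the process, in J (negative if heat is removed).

n = P₁V₁/(RT₁) = 204×11.6/(8.314×423) = 0.673 mol.
Isobaric: P stays 204 kPa; V/T = const ⇒ T₂ = 200 K, V₂ = 5.48 L.
W = PΔV = 204×(5.48−11.6) kPa·L = -1250 J.
ΔU = nCvΔT = 0.673×20.8×(200−423) = -3120 J.
Q = ΔU + W = nCpΔT = -4370 J.

-4370 J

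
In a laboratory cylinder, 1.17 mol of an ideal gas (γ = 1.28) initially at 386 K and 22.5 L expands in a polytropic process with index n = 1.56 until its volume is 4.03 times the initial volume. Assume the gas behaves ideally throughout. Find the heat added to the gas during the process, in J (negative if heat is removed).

-3630 J

P₁ = nRT₁/V₁ = 1.17×8.314×386/22.5 = 167 kPa.
Polytropic n=1.56: T₂ = T₁(V₁/V₂)^(n−1) = 386×(0.248)^0.56 = 177 K; P₂ = P₁(V₁/V₂)^n = 19.0 kPa.
W = (P₁V₁−P₂V₂)/(n−1) = (167×22.5−19.0×90.7)/0.56 = 3630 J.
ΔU = nCvΔT = 1.17×29.7×(177−386) = -7270 J.
Q = ΔU + W = -3630 J.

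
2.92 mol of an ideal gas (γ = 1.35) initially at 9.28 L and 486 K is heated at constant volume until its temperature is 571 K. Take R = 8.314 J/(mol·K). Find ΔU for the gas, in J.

5900 J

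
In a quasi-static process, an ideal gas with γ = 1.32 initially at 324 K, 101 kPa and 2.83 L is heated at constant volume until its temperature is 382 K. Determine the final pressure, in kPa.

Isochoric: V stays 2.83 L; P/T = const ⇒ T₂ = 382 K, P₂ = 119 kPa.

119 kPa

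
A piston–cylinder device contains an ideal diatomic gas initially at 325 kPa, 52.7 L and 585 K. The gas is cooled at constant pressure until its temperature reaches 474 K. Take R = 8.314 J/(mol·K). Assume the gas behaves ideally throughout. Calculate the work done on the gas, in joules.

3250 J

n = P₁V₁/(RT₁) = 325×52.7/(8.314×585) = 3.52 mol.
Isobaric: P stays 325 kPa; V/T = const ⇒ T₂ = 474 K, V₂ = 42.7 L.
W = PΔV = 325×(42.7−52.7) kPa·L = -3250 J.
Work done on the gas = −W_by = 3250 J.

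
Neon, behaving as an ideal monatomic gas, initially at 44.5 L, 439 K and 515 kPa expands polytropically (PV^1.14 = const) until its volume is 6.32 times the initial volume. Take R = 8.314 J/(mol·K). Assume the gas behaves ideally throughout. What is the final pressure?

Polytropic n=1.14: T₂ = T₁(V₁/V₂)^(n−1) = 439×(0.158)^0.14 = 339 K; P₂ = P₁(V₁/V₂)^n = 62.9 kPa.

62.9 kPa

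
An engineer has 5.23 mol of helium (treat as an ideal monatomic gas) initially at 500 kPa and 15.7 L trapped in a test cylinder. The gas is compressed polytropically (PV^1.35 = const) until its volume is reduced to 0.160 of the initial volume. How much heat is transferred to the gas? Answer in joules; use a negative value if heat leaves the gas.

-9580 J

T₁ = P₁V₁/(nR) = 500×15.7/(5.23×8.314) = 181 K.
Polytropic n=1.35: T₂ = T₁(V₁/V₂)^(n−1) = 181×(6.25)^0.35 = 343 K; P₂ = P₁(V₁/V₂)^n = 5930 kPa.
W = (P₁V₁−P₂V₂)/(n−1) = (500×15.7−5930×2.51)/0.35 = -20200 J.
ΔU = nCvΔT = 5.23×12.5×(343−181) = 10600 J.
Q = ΔU + W = -9580 J.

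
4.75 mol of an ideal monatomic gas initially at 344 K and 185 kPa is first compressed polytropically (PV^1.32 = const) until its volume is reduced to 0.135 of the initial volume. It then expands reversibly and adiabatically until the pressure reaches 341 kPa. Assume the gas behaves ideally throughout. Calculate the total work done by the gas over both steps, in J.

-16600 J

V₁ = nRT₁/P₁ = 4.75×8.314×344/185 = 73.4 L.
Step 1 — Polytropic n=1.32: T₂ = T₁(V₁/V₂)^(n−1) = 344×(7.41)^0.32 = 653 K; P₂ = P₁(V₁/V₂)^n = 2600 kPa.
W = (P₁V₁−P₂V₂)/(n−1) = (185×73.4−2600×9.91)/0.32 = -38100 J.
ΔU = nCvΔT = 4.75×12.5×(653−344) = 18300 J.
Q = ΔU + W = -19800 J.
State after step 1: P = 2600 kPa, V = 9.91 L, T = 653 K.
Step 2 — Adiabatic: T₂/T₁ = (P₂/P₁)^((γ−1)/γ) ⇒ T₂ = 653×(0.131)^0.400 = 290 K; V₂ = 33.5 L.
ΔU = nCvΔT = 4.75×12.5×(290−653) = -21500 J.
Q = 0 for an adiabatic process, so W = −ΔU = 21500 J.
Net over both steps: W = -16600 J, Q = -19800 J, ΔU = -3220 J.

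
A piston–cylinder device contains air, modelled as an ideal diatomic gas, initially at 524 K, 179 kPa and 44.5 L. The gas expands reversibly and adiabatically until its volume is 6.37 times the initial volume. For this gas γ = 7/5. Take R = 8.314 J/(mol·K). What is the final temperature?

250 K

Adiabatic: TV^(γ−1) = const ⇒ T₂ = 524×(0.157)^0.400 = 250 K; PV^γ = const ⇒ P₂ = 13.4 kPa.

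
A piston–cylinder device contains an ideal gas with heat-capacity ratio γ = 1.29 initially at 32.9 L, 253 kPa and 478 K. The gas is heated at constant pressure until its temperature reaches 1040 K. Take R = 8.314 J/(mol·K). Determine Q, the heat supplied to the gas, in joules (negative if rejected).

n = P₁V₁/(RT₁) = 253×32.9/(8.314×478) = 2.09 mol.
Isobaric: P stays 253 kPa; V/T = const ⇒ T₂ = 1040 K, V₂ = 71.6 L.
W = PΔV = 253×(71.6−32.9) kPa·L = 9790 J.
ΔU = nCvΔT = 2.09×28.7×(1040−478) = 33700 J.
Q = ΔU + W = nCpΔT = 43500 J.

43500 J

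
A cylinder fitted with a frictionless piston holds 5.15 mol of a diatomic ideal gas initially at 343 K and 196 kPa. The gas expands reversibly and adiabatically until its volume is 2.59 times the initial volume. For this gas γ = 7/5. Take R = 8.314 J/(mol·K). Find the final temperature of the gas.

234 K

V₁ = nRT₁/P₁ = 5.15×8.314×343/196 = 74.9 L.
Adiabatic: TV^(γ−1) = const ⇒ T₂ = 343×(0.386)^0.400 = 234 K; PV^γ = const ⇒ P₂ = 51.7 kPa.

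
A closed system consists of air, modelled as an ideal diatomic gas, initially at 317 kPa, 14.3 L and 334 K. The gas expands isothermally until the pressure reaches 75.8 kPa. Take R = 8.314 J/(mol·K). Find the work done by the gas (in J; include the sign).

n = P₁V₁/(RT₁) = 317×14.3/(8.314×334) = 1.63 mol.
Isothermal: T stays 334 K; PV = const ⇒ V₂ = 59.8 L, P₂ = 75.8 kPa.
W = nRT ln(V₂/V₁) = 1.63×8.314×334×ln(4.18) = 6490 J.

6490 J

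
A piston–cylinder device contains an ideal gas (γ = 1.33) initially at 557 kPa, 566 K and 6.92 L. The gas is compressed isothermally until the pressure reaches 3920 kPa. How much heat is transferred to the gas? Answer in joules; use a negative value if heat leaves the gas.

-7520 J

n = P₁V₁/(RT₁) = 557×6.92/(8.314×566) = 0.819 mol.
Isothermal: T stays 566 K; PV = const ⇒ V₂ = 0.983 L, P₂ = 3920 kPa.
ΔU = 0 (ideal gas, T constant).
W = nRT ln(V₂/V₁) = 0.819×8.314×566×ln(0.142) = -7520 J.
Q = ΔU + W = -7520 J.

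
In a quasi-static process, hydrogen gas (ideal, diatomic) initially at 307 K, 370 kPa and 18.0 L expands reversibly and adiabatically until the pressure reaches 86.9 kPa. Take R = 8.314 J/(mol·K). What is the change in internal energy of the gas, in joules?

-5640 J

n = P₁V₁/(RT₁) = 370×18.0/(8.314×307) = 2.61 mol.
Adiabatic: T₂/T₁ = (P₂/P₁)^((γ−1)/γ) ⇒ T₂ = 307×(0.235)^0.286 = 203 K; V₂ = 50.7 L.
For an ideal gas ΔU = nCvΔT with Cv = (5/2)R = 20.8 J/(mol·K).
ΔU = 2.61×20.8×(203−307) = -5640 J.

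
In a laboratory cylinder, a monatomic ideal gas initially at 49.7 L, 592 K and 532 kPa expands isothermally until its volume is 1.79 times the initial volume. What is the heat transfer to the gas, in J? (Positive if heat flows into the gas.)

n = P₁V₁/(RT₁) = 532×49.7/(8.314×592) = 5.37 mol.
Isothermal: T stays 592 K; PV = const ⇒ V₂ = 89.0 L, P₂ = 297 kPa.
ΔU = 0 (ideal gas, T constant).
W = nRT ln(V₂/V₁) = 5.37×8.314×592×ln(1.79) = 15400 J.
Q = ΔU + W = 15400 J.

15400 J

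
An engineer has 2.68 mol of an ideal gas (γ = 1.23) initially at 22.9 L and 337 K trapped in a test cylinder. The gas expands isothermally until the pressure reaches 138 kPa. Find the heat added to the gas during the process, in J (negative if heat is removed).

6500 J

P₁ = nRT₁/V₁ = 2.68×8.314×337/22.9 = 328 kPa.
Isothermal: T stays 337 K; PV = const ⇒ V₂ = 54.4 L, P₂ = 138 kPa.
ΔU = 0 (ideal gas, T constant).
W = nRT ln(V₂/V₁) = 2.68×8.314×337×ln(2.38) = 6500 J.
Q = ΔU + W = 6500 J.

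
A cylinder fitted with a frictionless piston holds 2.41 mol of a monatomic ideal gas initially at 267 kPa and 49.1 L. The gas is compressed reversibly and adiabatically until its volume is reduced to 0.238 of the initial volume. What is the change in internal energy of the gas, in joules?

31500 J

T₁ = P₁V₁/(nR) = 267×49.1/(2.41×8.314) = 654 K.
Adiabatic: TV^(γ−1) = const ⇒ T₂ = 654×(4.20)^0.667 = 1700 K; PV^γ = const ⇒ P₂ = 2920 kPa.
For an ideal gas ΔU = nCvΔT with Cv = (3/2)R = 12.5 J/(mol·K).
ΔU = 2.41×12.5×(1700−654) = 31500 J.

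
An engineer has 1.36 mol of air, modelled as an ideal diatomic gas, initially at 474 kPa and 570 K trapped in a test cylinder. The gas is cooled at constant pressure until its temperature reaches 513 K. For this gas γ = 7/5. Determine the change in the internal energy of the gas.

-1610 J

V₁ = nRT₁/P₁ = 1.36×8.314×570/474 = 13.6 L.
Isobaric: P stays 474 kPa; V/T = const ⇒ T₂ = 513 K, V₂ = 12.2 L.
For an ideal gas ΔU = nCvΔT with Cv = (5/2)R = 20.8 J/(mol·K).
ΔU = 1.36×20.8×(513−570) = -1610 J.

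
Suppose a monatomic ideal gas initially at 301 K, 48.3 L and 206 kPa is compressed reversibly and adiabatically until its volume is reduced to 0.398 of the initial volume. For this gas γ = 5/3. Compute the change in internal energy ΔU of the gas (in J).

12700 J

n = P₁V₁/(RT₁) = 206×48.3/(8.314×301) = 3.98 mol.
Adiabatic: TV^(γ−1) = const ⇒ T₂ = 301×(2.51)^0.667 = 556 K; PV^γ = const ⇒ P₂ = 957 kPa.
For an ideal gas ΔU = nCvΔT with Cv = (3/2)R = 12.5 J/(mol·K).
ΔU = 3.98×12.5×(556−301) = 12700 J.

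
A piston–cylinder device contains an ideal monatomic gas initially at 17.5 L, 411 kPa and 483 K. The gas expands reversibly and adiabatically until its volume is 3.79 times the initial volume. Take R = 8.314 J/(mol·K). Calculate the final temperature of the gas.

199 K

Adiabatic: TV^(γ−1) = const ⇒ T₂ = 483×(0.264)^0.667 = 199 K; PV^γ = const ⇒ P₂ = 44.6 kPa.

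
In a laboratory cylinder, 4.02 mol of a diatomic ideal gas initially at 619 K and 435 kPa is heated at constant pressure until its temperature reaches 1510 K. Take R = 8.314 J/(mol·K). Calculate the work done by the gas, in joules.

V₁ = nRT₁/P₁ = 4.02×8.314×619/435 = 47.6 L.
Isobaric: P stays 435 kPa; V/T = const ⇒ T₂ = 1510 K, V₂ = 116 L.
W = PΔV = 435×(116−47.6) kPa·L = 29800 J.

29800 J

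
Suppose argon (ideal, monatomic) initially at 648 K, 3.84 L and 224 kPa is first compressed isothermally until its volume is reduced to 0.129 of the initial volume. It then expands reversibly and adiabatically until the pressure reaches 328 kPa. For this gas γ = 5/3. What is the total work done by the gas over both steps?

-1130 J

n = P₁V₁/(RT₁) = 224×3.84/(8.314×648) = 0.160 mol.
Step 1 — Isothermal: T stays 648 K; PV = const ⇒ V₂ = 0.495 L, P₂ = 1740 kPa.
ΔU = 0 (ideal gas, T constant).
W = nRT ln(V₂/V₁) = 0.160×8.314×648×ln(0.129) = -1760 J.
Q = ΔU + W = -1760 J.
State after step 1: P = 1740 kPa, V = 0.495 L, T = 648 K.
Step 2 — Adiabatic: T₂/T₁ = (P₂/P₁)^((γ−1)/γ) ⇒ T₂ = 648×(0.189)^0.400 = 333 K; V₂ = 1.35 L.
ΔU = nCvΔT = 0.160×12.5×(333−648) = -628 J.
Q = 0 for an adiabatic process, so W = −ΔU = 628 J.
Net over both steps: W = -1130 J, Q = -1760 J, ΔU = -628 J.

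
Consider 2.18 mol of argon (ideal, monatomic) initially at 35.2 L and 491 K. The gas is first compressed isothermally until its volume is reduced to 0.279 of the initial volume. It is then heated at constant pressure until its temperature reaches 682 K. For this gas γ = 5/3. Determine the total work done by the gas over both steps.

-7900 J

P₁ = nRT₁/V₁ = 2.18×8.314×491/35.2 = 253 kPa.
Step 1 — Isothermal: T stays 491 K; PV = const ⇒ V₂ = 9.82 L, P₂ = 906 kPa.
ΔU = 0 (ideal gas, T constant).
W = nRT ln(V₂/V₁) = 2.18×8.314×491×ln(0.279) = -11400 J.
Q = ΔU + W = -11400 J.
State after step 1: P = 906 kPa, V = 9.82 L, T = 491 K.
Step 2 — Isobaric: P stays 906 kPa; V/T = const ⇒ T₂ = 682 K, V₂ = 13.6 L.
W = PΔV = 906×(13.6−9.82) kPa·L = 3460 J.
ΔU = nCvΔT = 2.18×12.5×(682−491) = 5190 J.
Q = ΔU + W = nCpΔT = 8650 J.
Net over both steps: W = -7900 J, Q = -2710 J, ΔU = 5190 J.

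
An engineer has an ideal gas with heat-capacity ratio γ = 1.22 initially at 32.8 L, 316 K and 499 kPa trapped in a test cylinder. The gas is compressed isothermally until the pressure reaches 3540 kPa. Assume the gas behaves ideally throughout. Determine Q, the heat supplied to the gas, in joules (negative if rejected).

-32100 J

n = P₁V₁/(RT₁) = 499×32.8/(8.314×316) = 6.23 mol.
Isothermal: T stays 316 K; PV = const ⇒ V₂ = 4.62 L, P₂ = 3540 kPa.
ΔU = 0 (ideal gas, T constant).
W = nRT ln(V₂/V₁) = 6.23×8.314×316×ln(0.141) = -32100 J.
Q = ΔU + W = -32100 J.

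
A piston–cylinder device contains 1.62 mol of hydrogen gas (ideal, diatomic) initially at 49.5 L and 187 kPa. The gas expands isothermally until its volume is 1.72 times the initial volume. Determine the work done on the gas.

T₁ = P₁V₁/(nR) = 187×49.5/(1.62×8.314) = 687 K.
Isothermal: T stays 687 K; PV = const ⇒ V₂ = 85.1 L, P₂ = 109 kPa.
W = nRT ln(V₂/V₁) = 1.62×8.314×687×ln(1.72) = 5020 J.
Work done on the gas = −W_by = -5020 J.

-5020 J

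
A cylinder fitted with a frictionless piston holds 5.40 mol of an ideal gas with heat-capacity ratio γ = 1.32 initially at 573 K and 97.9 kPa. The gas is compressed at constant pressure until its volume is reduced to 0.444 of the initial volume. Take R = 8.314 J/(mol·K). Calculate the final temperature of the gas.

V₁ = nRT₁/P₁ = 5.40×8.314×573/97.9 = 263 L.
Isobaric: P stays 97.9 kPa; V/T = const ⇒ T₂ = 254 K, V₂ = 117 L.

254 K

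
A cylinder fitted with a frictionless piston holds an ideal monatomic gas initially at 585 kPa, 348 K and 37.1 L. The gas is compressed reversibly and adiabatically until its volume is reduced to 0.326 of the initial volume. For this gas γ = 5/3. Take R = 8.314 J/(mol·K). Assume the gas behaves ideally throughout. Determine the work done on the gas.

36200 J

n = P₁V₁/(RT₁) = 585×37.1/(8.314×348) = 7.50 mol.
Adiabatic: TV^(γ−1) = const ⇒ T₂ = 348×(3.07)^0.667 = 735 K; PV^γ = const ⇒ P₂ = 3790 kPa.
ΔU = nCvΔT = 7.50×12.5×(735−348) = 36200 J.
Q = 0 for an adiabatic process, so W = −ΔU = -36200 J.
Work done on the gas = −W_by = 36200 J.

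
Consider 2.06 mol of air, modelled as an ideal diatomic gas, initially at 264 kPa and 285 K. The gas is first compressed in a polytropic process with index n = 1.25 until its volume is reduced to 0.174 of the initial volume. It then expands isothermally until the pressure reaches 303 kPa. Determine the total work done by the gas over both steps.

4770 J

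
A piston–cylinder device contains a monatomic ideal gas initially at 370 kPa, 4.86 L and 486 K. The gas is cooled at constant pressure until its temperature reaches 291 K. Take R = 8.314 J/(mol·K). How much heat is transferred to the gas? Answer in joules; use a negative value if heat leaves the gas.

n = P₁V₁/(RT₁) = 370×4.86/(8.314×486) = 0.445 mol.
Isobaric: P stays 370 kPa; V/T = const ⇒ T₂ = 291 K, V₂ = 2.91 L.
W = PΔV = 370×(2.91−4.86) kPa·L = -722 J.
ΔU = nCvΔT = 0.445×12.5×(291−486) = -1080 J.
Q = ΔU + W = nCpΔT = -1800 J.

-1800 J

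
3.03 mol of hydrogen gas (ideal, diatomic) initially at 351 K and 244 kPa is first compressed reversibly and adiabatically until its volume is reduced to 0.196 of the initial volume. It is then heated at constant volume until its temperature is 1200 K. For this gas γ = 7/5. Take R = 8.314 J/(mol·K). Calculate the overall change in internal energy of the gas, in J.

V₁ = nRT₁/P₁ = 3.03×8.314×351/244 = 36.2 L.
Step 1 — Adiabatic: TV^(γ−1) = const ⇒ T₂ = 351×(5.10)^0.400 = 674 K; PV^γ = const ⇒ P₂ = 2390 kPa.
ΔU = nCvΔT = 3.03×20.8×(674−351) = 20300 J.
Q = 0 for an adiabatic process, so W = −ΔU = -20300 J.
State after step 1: P = 2390 kPa, V = 7.10 L, T = 674 K.
Step 2 — Isochoric: V stays 7.10 L; P/T = const ⇒ T₂ = 1200 K, P₂ = 4260 kPa.
W = 0 (no volume change).
ΔU = nCvΔT = 3.03×20.8×(1200−674) = 33200 J.
Q = ΔU = 33200 J.
Net over both steps: W = -20300 J, Q = 33200 J, ΔU = 53500 J.

53500 J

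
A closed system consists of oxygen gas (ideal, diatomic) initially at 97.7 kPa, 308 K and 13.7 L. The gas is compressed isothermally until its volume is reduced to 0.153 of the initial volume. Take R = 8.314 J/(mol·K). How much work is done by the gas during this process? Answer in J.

-2510 J

n = P₁V₁/(RT₁) = 97.7×13.7/(8.314×308) = 0.523 mol.
Isothermal: T stays 308 K; PV = const ⇒ V₂ = 2.10 L, P₂ = 639 kPa.
W = nRT ln(V₂/V₁) = 0.523×8.314×308×ln(0.153) = -2510 J.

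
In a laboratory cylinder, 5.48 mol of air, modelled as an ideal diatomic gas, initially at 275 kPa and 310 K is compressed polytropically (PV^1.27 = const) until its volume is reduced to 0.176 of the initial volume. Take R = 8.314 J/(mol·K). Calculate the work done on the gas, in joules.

V₁ = nRT₁/P₁ = 5.48×8.314×310/275 = 51.4 L.
Polytropic n=1.27: T₂ = T₁(V₁/V₂)^(n−1) = 310×(5.68)^0.27 = 496 K; P₂ = P₁(V₁/V₂)^n = 2500 kPa.
W = (P₁V₁−P₂V₂)/(n−1) = (275×51.4−2500×9.04)/0.27 = -31300 J.
Work done on the gas = −W_by = 31300 J.

31300 J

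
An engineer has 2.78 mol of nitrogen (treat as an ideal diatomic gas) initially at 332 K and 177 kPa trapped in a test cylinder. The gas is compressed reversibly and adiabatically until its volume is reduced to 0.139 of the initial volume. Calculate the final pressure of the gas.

2800 kPa

V₁ = nRT₁/P₁ = 2.78×8.314×332/177 = 43.4 L.
Adiabatic: TV^(γ−1) = const ⇒ T₂ = 332×(7.19)^0.400 = 731 K; PV^γ = const ⇒ P₂ = 2800 kPa.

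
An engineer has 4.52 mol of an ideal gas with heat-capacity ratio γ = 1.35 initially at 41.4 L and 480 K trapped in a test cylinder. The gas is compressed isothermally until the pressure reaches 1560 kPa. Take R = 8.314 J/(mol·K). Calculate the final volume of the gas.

P₁ = nRT₁/V₁ = 4.52×8.314×480/41.4 = 436 kPa.
Isothermal: T stays 480 K; PV = const ⇒ V₂ = 11.6 L, P₂ = 1560 kPa.

11.6 L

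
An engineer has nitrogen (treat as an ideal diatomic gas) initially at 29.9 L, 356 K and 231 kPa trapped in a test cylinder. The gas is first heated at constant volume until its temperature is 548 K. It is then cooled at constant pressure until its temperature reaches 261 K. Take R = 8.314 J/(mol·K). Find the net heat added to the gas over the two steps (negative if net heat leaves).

-10200 J

n = P₁V₁/(RT₁) = 231×29.9/(8.314×356) = 2.33 mol.
Step 1 — Isochoric: V stays 29.9 L; P/T = const ⇒ T₂ = 548 K, P₂ = 356 kPa.
W = 0 (no volume change).
ΔU = nCvΔT = 2.33×20.8×(548−356) = 9310 J.
Q = ΔU = 9310 J.
State after step 1: P = 356 kPa, V = 29.9 L, T = 548 K.
Step 2 — Isobaric: P stays 356 kPa; V/T = const ⇒ T₂ = 261 K, V₂ = 14.2 L.
W = PΔV = 356×(14.2−29.9) kPa·L = -5570 J.
ΔU = nCvΔT = 2.33×20.8×(261−548) = -13900 J.
Q = ΔU + W = nCpΔT = -19500 J.
Net over both steps: W = -5570 J, Q = -10200 J, ΔU = -4610 J.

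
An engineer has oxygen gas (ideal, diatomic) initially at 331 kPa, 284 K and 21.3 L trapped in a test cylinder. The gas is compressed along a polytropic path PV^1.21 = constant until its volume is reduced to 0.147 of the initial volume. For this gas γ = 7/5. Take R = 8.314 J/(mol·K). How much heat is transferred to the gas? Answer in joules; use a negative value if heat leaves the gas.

-7910 J

n = P₁V₁/(RT₁) = 331×21.3/(8.314×284) = 2.99 mol.
Polytropic n=1.21: T₂ = T₁(V₁/V₂)^(n−1) = 284×(6.80)^0.21 = 425 K; P₂ = P₁(V₁/V₂)^n = 3370 kPa.
W = (P₁V₁−P₂V₂)/(n−1) = (331×21.3−3370×3.13)/0.21 = -16600 J.
ΔU = nCvΔT = 2.99×20.8×(425−284) = 8740 J.
Q = ΔU + W = -7910 J.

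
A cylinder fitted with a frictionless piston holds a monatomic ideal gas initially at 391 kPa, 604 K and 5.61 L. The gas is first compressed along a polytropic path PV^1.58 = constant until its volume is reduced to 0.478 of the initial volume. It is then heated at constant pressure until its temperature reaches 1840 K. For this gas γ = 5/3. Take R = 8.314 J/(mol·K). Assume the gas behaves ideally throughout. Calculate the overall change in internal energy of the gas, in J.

n = P₁V₁/(RT₁) = 391×5.61/(8.314×604) = 0.437 mol.
Step 1 — Polytropic n=1.58: T₂ = T₁(V₁/V₂)^(n−1) = 604×(2.09)^0.58 = 927 K; P₂ = P₁(V₁/V₂)^n = 1260 kPa.
W = (P₁V₁−P₂V₂)/(n−1) = (391×5.61−1260×2.68)/0.58 = -2020 J.
ΔU = nCvΔT = 0.437×12.5×(927−604) = 1760 J.
Q = ΔU + W = -263 J.
State after step 1: P = 1260 kPa, V = 2.68 L, T = 927 K.
Step 2 — Isobaric: P stays 1260 kPa; V/T = const ⇒ T₂ = 1840 K, V₂ = 5.32 L.
W = PΔV = 1260×(5.32−2.68) kPa·L = 3320 J.
ΔU = nCvΔT = 0.437×12.5×(1840−927) = 4970 J.
Q = ΔU + W = nCpΔT = 8290 J.
Net over both steps: W = 1300 J, Q = 8030 J, ΔU = 6730 J.

6730 J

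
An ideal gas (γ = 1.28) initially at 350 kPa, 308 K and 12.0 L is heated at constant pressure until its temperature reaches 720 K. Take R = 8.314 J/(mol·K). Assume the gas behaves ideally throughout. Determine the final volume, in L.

28.1 L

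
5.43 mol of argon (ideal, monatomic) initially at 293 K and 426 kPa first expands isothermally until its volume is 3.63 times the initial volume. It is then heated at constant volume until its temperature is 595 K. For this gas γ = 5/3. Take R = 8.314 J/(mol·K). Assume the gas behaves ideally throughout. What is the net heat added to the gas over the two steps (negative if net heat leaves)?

V₁ = nRT₁/P₁ = 5.43×8.314×293/426 = 31.1 L.
Step 1 — Isothermal: T stays 293 K; PV = const ⇒ V₂ = 113 L, P₂ = 117 kPa.
ΔU = 0 (ideal gas, T constant).
W = nRT ln(V₂/V₁) = 5.43×8.314×293×ln(3.63) = 17100 J.
Q = ΔU + W = 17100 J.
State after step 1: P = 117 kPa, V = 113 L, T = 293 K.
Step 2 — Isochoric: V stays 113 L; P/T = const ⇒ T₂ = 595 K, P₂ = 238 kPa.
W = 0 (no volume change).
ΔU = nCvΔT = 5.43×12.5×(595−293) = 20500 J.
Q = ΔU = 20500 J.
Net over both steps: W = 17100 J, Q = 37500 J, ΔU = 20500 J.

37500 J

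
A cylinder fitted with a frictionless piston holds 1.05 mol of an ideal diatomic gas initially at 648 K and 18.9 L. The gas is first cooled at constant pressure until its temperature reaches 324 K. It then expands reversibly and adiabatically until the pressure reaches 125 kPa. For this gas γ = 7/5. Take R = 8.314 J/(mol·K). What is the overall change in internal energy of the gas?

P₁ = nRT₁/V₁ = 1.05×8.314×648/18.9 = 299 kPa.
Step 1 — Isobaric: P stays 299 kPa; V/T = const ⇒ T₂ = 324 K, V₂ = 9.45 L.
W = PΔV = 299×(9.45−18.9) kPa·L = -2830 J.
ΔU = nCvΔT = 1.05×20.8×(324−648) = -7070 J.
Q = ΔU + W = nCpΔT = -9900 J.
State after step 1: P = 299 kPa, V = 9.45 L, T = 324 K.
Step 2 — Adiabatic: T₂/T₁ = (P₂/P₁)^((γ−1)/γ) ⇒ T₂ = 324×(0.418)^0.286 = 252 K; V₂ = 17.6 L.
ΔU = nCvΔT = 1.05×20.8×(252−324) = -1560 J.
Q = 0 for an adiabatic process, so W = −ΔU = 1560 J.
Net over both steps: W = -1270 J, Q = -9900 J, ΔU = -8630 J.

-8630 J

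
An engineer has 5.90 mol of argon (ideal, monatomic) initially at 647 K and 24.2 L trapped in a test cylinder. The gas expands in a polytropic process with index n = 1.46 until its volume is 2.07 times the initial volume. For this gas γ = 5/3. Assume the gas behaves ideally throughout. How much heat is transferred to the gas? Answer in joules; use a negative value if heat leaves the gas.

6080 J

P₁ = nRT₁/V₁ = 5.90×8.314×647/24.2 = 1310 kPa.
Polytropic n=1.46: T₂ = T₁(V₁/V₂)^(n−1) = 647×(0.483)^0.46 = 463 K; P₂ = P₁(V₁/V₂)^n = 453 kPa.
W = (P₁V₁−P₂V₂)/(n−1) = (1310×24.2−453×50.1)/0.46 = 19600 J.
ΔU = nCvΔT = 5.90×12.5×(463−647) = -13500 J.
Q = ΔU + W = 6080 J.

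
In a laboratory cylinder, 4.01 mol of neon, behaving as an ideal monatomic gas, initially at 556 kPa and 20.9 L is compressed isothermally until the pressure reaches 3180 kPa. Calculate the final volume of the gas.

T₁ = P₁V₁/(nR) = 556×20.9/(4.01×8.314) = 349 K.
Isothermal: T stays 349 K; PV = const ⇒ V₂ = 3.65 L, P₂ = 3180 kPa.

3.65 L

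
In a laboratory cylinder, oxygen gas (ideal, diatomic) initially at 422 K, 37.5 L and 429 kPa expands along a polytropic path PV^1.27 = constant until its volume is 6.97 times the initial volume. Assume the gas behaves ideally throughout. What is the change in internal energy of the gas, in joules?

n = P₁V₁/(RT₁) = 429×37.5/(8.314×422) = 4.59 mol.
Polytropic n=1.27: T₂ = T₁(V₁/V₂)^(n−1) = 422×(0.143)^0.27 = 250 K; P₂ = P₁(V₁/V₂)^n = 36.4 kPa.
For an ideal gas ΔU = nCvΔT with Cv = (5/2)R = 20.8 J/(mol·K).
ΔU = 4.59×20.8×(250−422) = -16400 J.

-16400 J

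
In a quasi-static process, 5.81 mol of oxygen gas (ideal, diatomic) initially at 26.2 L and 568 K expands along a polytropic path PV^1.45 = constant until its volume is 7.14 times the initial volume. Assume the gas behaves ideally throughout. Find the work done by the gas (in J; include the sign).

P₁ = nRT₁/V₁ = 5.81×8.314×568/26.2 = 1050 kPa.
Polytropic n=1.45: T₂ = T₁(V₁/V₂)^(n−1) = 568×(0.140)^0.45 = 235 K; P₂ = P₁(V₁/V₂)^n = 60.6 kPa.
W = (P₁V₁−P₂V₂)/(n−1) = (1050×26.2−60.6×187)/0.45 = 35800 J.

35800 J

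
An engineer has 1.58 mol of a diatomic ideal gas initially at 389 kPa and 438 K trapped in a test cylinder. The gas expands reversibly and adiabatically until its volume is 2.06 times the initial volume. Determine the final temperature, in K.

328 K

V₁ = nRT₁/P₁ = 1.58×8.314×438/389 = 14.8 L.
Adiabatic: TV^(γ−1) = const ⇒ T₂ = 438×(0.485)^0.400 = 328 K; PV^γ = const ⇒ P₂ = 141 kPa.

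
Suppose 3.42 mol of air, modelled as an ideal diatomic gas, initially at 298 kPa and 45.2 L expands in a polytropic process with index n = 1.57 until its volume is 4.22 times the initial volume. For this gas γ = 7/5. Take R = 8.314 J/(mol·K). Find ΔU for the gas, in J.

-18900 J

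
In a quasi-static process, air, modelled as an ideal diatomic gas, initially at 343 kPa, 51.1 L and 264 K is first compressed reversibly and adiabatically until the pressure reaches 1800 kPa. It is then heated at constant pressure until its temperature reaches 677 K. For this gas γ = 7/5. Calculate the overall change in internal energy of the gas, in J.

n = P₁V₁/(RT₁) = 343×51.1/(8.314×264) = 7.99 mol.
Step 1 — Adiabatic: T₂/T₁ = (P₂/P₁)^((γ−1)/γ) ⇒ T₂ = 264×(5.25)^0.286 = 424 K; V₂ = 15.6 L.
ΔU = nCvΔT = 7.99×20.8×(424−264) = 26500 J.
Q = 0 for an adiabatic process, so W = −ΔU = -26500 J.
State after step 1: P = 1800 kPa, V = 15.6 L, T = 424 K.
Step 2 — Isobaric: P stays 1800 kPa; V/T = const ⇒ T₂ = 677 K, V₂ = 25.0 L.
W = PΔV = 1800×(25.0−15.6) kPa·L = 16800 J.
ΔU = nCvΔT = 7.99×20.8×(677−424) = 42000 J.
Q = ΔU + W = nCpΔT = 58800 J.
Net over both steps: W = -9750 J, Q = 58800 J, ΔU = 68500 J.

68500 J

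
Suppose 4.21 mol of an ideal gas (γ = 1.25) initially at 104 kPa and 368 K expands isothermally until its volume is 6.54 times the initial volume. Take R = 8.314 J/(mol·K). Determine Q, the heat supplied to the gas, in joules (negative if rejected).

V₁ = nRT₁/P₁ = 4.21×8.314×368/104 = 124 L.
Isothermal: T stays 368 K; PV = const ⇒ V₂ = 810 L, P₂ = 15.9 kPa.
ΔU = 0 (ideal gas, T constant).
W = nRT ln(V₂/V₁) = 4.21×8.314×368×ln(6.54) = 24200 J.
Q = ΔU + W = 24200 J.

24200 J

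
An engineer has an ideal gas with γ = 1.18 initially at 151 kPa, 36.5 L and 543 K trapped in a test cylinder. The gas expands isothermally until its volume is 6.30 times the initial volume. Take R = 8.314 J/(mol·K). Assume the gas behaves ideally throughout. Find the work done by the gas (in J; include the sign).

10100 J

n = P₁V₁/(RT₁) = 151×36.5/(8.314×543) = 1.22 mol.
Isothermal: T stays 543 K; PV = const ⇒ V₂ = 230 L, P₂ = 24.0 kPa.
W = nRT ln(V₂/V₁) = 1.22×8.314×543×ln(6.30) = 10100 J.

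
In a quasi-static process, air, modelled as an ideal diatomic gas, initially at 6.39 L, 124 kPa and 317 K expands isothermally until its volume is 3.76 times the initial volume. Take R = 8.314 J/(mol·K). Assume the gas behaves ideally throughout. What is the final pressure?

Isothermal: T stays 317 K; PV = const ⇒ V₂ = 24.0 L, P₂ = 33.0 kPa.

33.0 kPa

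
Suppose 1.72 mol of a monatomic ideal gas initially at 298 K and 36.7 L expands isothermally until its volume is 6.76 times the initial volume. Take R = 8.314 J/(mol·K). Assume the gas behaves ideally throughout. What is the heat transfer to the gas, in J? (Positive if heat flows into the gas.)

P₁ = nRT₁/V₁ = 1.72×8.314×298/36.7 = 116 kPa.
Isothermal: T stays 298 K; PV = const ⇒ V₂ = 248 L, P₂ = 17.2 kPa.
ΔU = 0 (ideal gas, T constant).
W = nRT ln(V₂/V₁) = 1.72×8.314×298×ln(6.76) = 8140 J.
Q = ΔU + W = 8140 J.

8140 J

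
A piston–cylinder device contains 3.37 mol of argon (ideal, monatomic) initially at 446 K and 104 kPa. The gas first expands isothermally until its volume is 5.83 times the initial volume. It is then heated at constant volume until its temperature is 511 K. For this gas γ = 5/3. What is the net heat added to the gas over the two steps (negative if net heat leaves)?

V₁ = nRT₁/P₁ = 3.37×8.314×446/104 = 120 L.
Step 1 — Isothermal: T stays 446 K; PV = const ⇒ V₂ = 701 L, P₂ = 17.8 kPa.
ΔU = 0 (ideal gas, T constant).
W = nRT ln(V₂/V₁) = 3.37×8.314×446×ln(5.83) = 22000 J.
Q = ΔU + W = 22000 J.
State after step 1: P = 17.8 kPa, V = 701 L, T = 446 K.
Step 2 — Isochoric: V stays 701 L; P/T = const ⇒ T₂ = 511 K, P₂ = 20.4 kPa.
W = 0 (no volume change).
ΔU = nCvΔT = 3.37×12.5×(511−446) = 2730 J.
Q = ΔU = 2730 J.
Net over both steps: W = 22000 J, Q = 24800 J, ΔU = 2730 J.

24800 J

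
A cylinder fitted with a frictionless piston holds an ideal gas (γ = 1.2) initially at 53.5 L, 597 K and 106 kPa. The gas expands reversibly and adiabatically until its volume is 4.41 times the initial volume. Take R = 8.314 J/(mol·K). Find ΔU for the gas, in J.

n = P₁V₁/(RT₁) = 106×53.5/(8.314×597) = 1.14 mol.
Adiabatic: TV^(γ−1) = const ⇒ T₂ = 597×(0.227)^0.200 = 444 K; PV^γ = const ⇒ P₂ = 17.9 kPa.
For an ideal gas ΔU = nCvΔT with Cv = R/(γ−1) = 41.6 J/(mol·K).
ΔU = 1.14×41.6×(444−597) = -7280 J.

-7280 J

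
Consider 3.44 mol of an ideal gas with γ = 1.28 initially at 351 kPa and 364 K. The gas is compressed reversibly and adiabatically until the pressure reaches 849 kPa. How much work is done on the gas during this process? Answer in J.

7920 J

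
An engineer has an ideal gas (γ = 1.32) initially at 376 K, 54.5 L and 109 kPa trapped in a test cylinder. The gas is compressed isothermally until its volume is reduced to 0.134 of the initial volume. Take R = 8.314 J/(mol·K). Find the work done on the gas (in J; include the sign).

11900 J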